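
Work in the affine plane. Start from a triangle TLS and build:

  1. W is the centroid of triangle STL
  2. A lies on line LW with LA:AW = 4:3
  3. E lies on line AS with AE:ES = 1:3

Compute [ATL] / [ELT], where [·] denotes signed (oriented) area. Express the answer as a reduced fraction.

Set T = (0, 0), L = (1, 0), S = (0, 1); any affine frame gives the same invariant.
1. W is the centroid of triangle STL ⇒ W = (1/3, 1/3)
2. A lies on line LW with LA:AW = 4:3 ⇒ A = (13/21, 4/21)
3. E lies on line AS with AE:ES = 1:3 ⇒ E = (13/28, 11/28)
2·[ATL] = 4/21, 2·[ELT] = -11/28
[ATL]:[ELT] = 4/21:-11/28 = -16/33

[ATL]:[ELT] = -16/33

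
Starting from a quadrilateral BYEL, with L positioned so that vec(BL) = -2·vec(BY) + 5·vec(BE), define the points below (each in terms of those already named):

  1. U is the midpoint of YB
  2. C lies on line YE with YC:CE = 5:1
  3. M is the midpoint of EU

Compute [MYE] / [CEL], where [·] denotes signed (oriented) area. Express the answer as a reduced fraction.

Work in coordinates with B = (0, 0), Y = (1, 0), E = (0, 1), L = (-2, 5).
1. U is the midpoint of YB ⇒ U = (1/2, 0)
2. C lies on line YE with YC:CE = 5:1 ⇒ C = (1/6, 5/6)
3. M is the midpoint of EU ⇒ M = (1/4, 1/2)
2·[MYE] = 1/4, 2·[CEL] = -1/3
[MYE]:[CEL] = 1/4:-1/3 = -3/4

[MYE]:[CEL] = -3/4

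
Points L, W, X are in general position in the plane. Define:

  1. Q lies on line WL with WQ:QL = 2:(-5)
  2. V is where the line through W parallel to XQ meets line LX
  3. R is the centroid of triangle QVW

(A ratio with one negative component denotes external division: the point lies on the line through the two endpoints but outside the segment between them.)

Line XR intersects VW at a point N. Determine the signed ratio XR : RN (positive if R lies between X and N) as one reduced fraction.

XR:RN = 2

Set L = (0, 0), W = (1, 0), X = (0, 1); any affine frame gives the same invariant.
1. Q lies on line WL with WQ:QL = 2:(-5) ⇒ Q = (5/3, 0)
2. V is where the line through W parallel to XQ meets line LX ⇒ V = (0, 3/5)
3. R is the centroid of triangle QVW ⇒ R = (8/9, 1/5)
line XR meets VW at N = (4/3, -1/5)
R = X + t·(N−X) with t = 2/3, so XR:RN = 2/3:1/3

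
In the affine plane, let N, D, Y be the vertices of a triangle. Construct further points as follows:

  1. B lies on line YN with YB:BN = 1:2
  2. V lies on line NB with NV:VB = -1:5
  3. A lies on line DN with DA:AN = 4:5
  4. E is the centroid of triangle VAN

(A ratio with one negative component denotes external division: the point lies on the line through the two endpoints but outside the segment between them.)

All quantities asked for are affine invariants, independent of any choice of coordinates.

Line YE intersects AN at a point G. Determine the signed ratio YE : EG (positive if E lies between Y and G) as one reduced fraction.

YE:EG = -19

Choose coordinates N = (0, 0), D = (1, 0), Y = (0, 1).
1. B lies on line YN with YB:BN = 1:2 ⇒ B = (0, 2/3)
2. V lies on line NB with NV:VB = -1:5 ⇒ V = (0, -1/6)
3. A lies on line DN with DA:AN = 4:5 ⇒ A = (5/9, 0)
4. E is the centroid of triangle VAN ⇒ E = (5/27, -1/18)
line YE meets AN at G = (10/57, 0)
E = Y + t·(G−Y) with t = 19/18, so YE:EG = 19/18:-1/18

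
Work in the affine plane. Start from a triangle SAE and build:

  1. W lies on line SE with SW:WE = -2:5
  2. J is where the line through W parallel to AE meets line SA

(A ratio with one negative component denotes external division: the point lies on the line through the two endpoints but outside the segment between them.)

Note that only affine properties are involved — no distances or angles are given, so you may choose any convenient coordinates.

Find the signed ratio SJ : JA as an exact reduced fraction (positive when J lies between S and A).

Set S = (0, 0), A = (1, 0), E = (0, 1); any affine frame gives the same invariant.
1. W lies on line SE with SW:WE = -2:5 ⇒ W = (0, -2/3)
2. J is where the line through W parallel to AE meets line SA ⇒ J = (-2/3, 0)
J = S + t·(A−S) with t = -2/3, so SJ:JA = t:(1−t) = -2/3:5/3

SJ:JA = -2/5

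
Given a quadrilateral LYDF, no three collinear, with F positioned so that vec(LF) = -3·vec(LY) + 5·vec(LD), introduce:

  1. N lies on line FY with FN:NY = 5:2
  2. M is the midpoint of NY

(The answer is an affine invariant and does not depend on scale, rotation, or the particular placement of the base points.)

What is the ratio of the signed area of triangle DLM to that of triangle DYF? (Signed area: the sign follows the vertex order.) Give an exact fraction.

Work in coordinates with L = (0, 0), Y = (1, 0), D = (0, 1), F = (-3, 5).
1. N lies on line FY with FN:NY = 5:2 ⇒ N = (-1/7, 10/7)
2. M is the midpoint of NY ⇒ M = (3/7, 5/7)
2·[DLM] = 3/7, 2·[DYF] = 1
[DLM]:[DYF] = 3/7:1 = 3/7

[DLM]:[DYF] = 3/7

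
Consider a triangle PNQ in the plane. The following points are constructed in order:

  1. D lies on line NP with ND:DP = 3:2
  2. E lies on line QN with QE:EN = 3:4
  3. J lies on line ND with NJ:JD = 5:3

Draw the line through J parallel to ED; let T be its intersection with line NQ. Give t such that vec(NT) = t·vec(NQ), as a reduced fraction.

t = 5/14

Set P = (0, 0), N = (1, 0), Q = (0, 1); any affine frame gives the same invariant.
1. D lies on line NP with ND:DP = 3:2 ⇒ D = (2/5, 0)
2. E lies on line QN with QE:EN = 3:4 ⇒ E = (3/7, 4/7)
3. J lies on line ND with NJ:JD = 5:3 ⇒ J = (5/8, 0)
through J parallel to ED: direction (-1/35, -4/7); meets NQ at T = (9/14, 5/14)
T = N + t·(Q−N) with t = 5/14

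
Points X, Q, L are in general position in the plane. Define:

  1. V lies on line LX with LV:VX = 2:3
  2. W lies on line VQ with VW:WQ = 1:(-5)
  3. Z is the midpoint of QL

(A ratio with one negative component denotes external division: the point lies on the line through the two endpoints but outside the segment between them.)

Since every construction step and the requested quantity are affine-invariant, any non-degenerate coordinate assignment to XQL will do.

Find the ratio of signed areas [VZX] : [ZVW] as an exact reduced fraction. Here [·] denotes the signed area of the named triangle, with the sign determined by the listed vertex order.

[VZX]:[ZVW] = 6

Choose coordinates X = (0, 0), Q = (1, 0), L = (0, 1).
1. V lies on line LX with LV:VX = 2:3 ⇒ V = (0, 3/5)
2. W lies on line VQ with VW:WQ = 1:(-5) ⇒ W = (-1/4, 3/4)
3. Z is the midpoint of QL ⇒ Z = (1/2, 1/2)
2·[VZX] = -3/10, 2·[ZVW] = -1/20
[VZX]:[ZVW] = -3/10:-1/20 = 6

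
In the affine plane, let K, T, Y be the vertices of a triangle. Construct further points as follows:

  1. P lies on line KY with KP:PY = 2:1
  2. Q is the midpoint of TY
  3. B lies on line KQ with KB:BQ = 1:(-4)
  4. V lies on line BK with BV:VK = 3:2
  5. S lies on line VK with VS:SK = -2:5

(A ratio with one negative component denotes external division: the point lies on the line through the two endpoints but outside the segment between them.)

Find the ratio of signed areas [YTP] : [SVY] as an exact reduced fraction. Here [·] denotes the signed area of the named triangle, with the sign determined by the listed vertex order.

Set K = (0, 0), T = (1, 0), Y = (0, 1); any affine frame gives the same invariant.
1. P lies on line KY with KP:PY = 2:1 ⇒ P = (0, 2/3)
2. Q is the midpoint of TY ⇒ Q = (1/2, 1/2)
3. B lies on line KQ with KB:BQ = 1:(-4) ⇒ B = (-1/6, -1/6)
4. V lies on line BK with BV:VK = 3:2 ⇒ V = (-1/15, -1/15)
5. S lies on line VK with VS:SK = -2:5 ⇒ S = (-1/9, -1/9)
2·[YTP] = -1/3, 2·[SVY] = 2/45
[YTP]:[SVY] = -1/3:2/45 = -15/2

[YTP]:[SVY] = -15/2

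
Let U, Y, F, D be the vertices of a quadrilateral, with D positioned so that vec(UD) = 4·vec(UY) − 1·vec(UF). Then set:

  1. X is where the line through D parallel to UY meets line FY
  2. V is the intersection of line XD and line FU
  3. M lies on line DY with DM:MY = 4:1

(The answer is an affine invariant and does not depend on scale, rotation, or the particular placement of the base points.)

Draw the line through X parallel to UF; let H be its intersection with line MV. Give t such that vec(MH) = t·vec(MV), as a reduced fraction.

t = -1/4

Assign U = (0, 0), Y = (1, 0), F = (0, 1), D = (4, -1) — the answer is frame-independent, so this choice is without loss of generality.
1. X is where the line through D parallel to UY meets line FY ⇒ X = (2, -1)
2. V is the intersection of line XD and line FU ⇒ V = (0, -1)
3. M lies on line DY with DM:MY = 4:1 ⇒ M = (8/5, -1/5)
through X parallel to UF: direction (0, 1); meets MV at H = (2, 0)
H = M + t·(V−M) with t = -1/4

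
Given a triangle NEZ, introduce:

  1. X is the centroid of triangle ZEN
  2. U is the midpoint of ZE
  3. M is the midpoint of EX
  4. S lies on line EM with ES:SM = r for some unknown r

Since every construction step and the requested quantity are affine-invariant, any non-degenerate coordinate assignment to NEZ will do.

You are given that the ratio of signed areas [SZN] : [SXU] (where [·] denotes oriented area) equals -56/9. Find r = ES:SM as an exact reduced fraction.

r = 1/4

Work in coordinates with N = (0, 0), E = (1, 0), Z = (0, 1).
1. X is the centroid of triangle ZEN ⇒ X = (1/3, 1/3)
2. U is the midpoint of ZE ⇒ U = (1/2, 1/2)
3. M is the midpoint of EX ⇒ M = (2/3, 1/6)
4. With ES:SM = r, write λ = r/(r+1) so S = E + λ·(M−E); S is affine-linear in λ
Every point depending on S is an affine combination of S and λ-independent points, so each such coordinate is linear in λ; the λ² term in each signed area is a multiple of (M−E)×(M−E) = 0, so 2·[SZN] and 2·[SXU] are each linear in λ. Evaluating at λ=0 and λ=1:
  2·[SZN] = -1/3·λ + 1,   2·[SXU] = 1/12·λ − 1/6
So [SZN]:[SXU] = (-1/3·λ + 1) / (1/12·λ − 1/6). Setting this equal to -56/9:
  -1/3·λ + 1 = -56/9·(1/12·λ − 1/6)  ⇒  λ = 1/5
Then r = λ/(1−λ) = (1/5)/(4/5) = 1/4. Check: with r = 1/4, S = (14/15, 1/30) and [SZN]:[SXU] = -56/9 as required.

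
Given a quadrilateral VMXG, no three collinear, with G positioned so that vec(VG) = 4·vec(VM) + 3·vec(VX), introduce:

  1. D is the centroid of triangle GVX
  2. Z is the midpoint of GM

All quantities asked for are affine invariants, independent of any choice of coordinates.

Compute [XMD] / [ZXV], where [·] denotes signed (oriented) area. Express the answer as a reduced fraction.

Set V = (0, 0), M = (1, 0), X = (0, 1), G = (4, 3); any affine frame gives the same invariant.
1. D is the centroid of triangle GVX ⇒ D = (4/3, 4/3)
2. Z is the midpoint of GM ⇒ Z = (5/2, 3/2)
2·[XMD] = 5/3, 2·[ZXV] = 5/2
[XMD]:[ZXV] = 5/3:5/2 = 2/3

[XMD]:[ZXV] = 2/3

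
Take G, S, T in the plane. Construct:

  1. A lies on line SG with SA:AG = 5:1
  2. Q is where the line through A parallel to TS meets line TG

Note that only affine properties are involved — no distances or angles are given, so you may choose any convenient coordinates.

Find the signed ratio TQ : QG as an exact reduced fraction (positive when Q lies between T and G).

TQ:QG = 5

Set G = (0, 0), S = (1, 0), T = (0, 1); any affine frame gives the same invariant.
1. A lies on line SG with SA:AG = 5:1 ⇒ A = (1/6, 0)
2. Q is where the line through A parallel to TS meets line TG ⇒ Q = (0, 1/6)
Q = T + t·(G−T) with t = 5/6, so TQ:QG = t:(1−t) = 5/6:1/6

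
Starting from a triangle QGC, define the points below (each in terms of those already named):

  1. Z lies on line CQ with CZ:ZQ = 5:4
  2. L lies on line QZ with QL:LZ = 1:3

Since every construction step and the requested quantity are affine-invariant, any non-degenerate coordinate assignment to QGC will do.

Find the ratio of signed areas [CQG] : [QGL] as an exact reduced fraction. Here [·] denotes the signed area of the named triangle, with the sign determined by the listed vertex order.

[CQG]:[QGL] = 9

Work in coordinates with Q = (0, 0), G = (1, 0), C = (0, 1).
1. Z lies on line CQ with CZ:ZQ = 5:4 ⇒ Z = (0, 4/9)
2. L lies on line QZ with QL:LZ = 1:3 ⇒ L = (0, 1/9)
2·[CQG] = 1, 2·[QGL] = 1/9
[CQG]:[QGL] = 1:1/9 = 9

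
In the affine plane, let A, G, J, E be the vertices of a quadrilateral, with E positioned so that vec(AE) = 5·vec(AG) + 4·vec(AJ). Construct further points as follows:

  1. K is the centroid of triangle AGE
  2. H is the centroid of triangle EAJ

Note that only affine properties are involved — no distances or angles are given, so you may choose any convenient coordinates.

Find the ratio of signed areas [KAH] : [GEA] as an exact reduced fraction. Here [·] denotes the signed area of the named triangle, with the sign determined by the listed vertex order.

Choose coordinates A = (0, 0), G = (1, 0), J = (0, 1), E = (5, 4).
1. K is the centroid of triangle AGE ⇒ K = (2, 4/3)
2. H is the centroid of triangle EAJ ⇒ H = (5/3, 5/3)
2·[KAH] = -10/9, 2·[GEA] = 4
[KAH]:[GEA] = -10/9:4 = -5/18

[KAH]:[GEA] = -5/18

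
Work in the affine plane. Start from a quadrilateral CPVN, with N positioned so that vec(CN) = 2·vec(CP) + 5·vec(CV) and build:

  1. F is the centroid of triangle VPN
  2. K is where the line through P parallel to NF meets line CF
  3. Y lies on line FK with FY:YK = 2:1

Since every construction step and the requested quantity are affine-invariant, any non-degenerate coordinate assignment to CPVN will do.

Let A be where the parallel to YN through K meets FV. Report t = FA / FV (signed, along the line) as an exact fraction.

Work in coordinates with C = (0, 0), P = (1, 0), V = (0, 1), N = (2, 5).
1. F is the centroid of triangle VPN ⇒ F = (1, 2)
2. K is where the line through P parallel to NF meets line CF ⇒ K = (3, 6)
3. Y lies on line FK with FY:YK = 2:1 ⇒ Y = (7/3, 14/3)
through K parallel to YN: direction (-1/3, 1/3); meets FV at A = (4, 5)
A = F + t·(V−F) with t = -3

t = -3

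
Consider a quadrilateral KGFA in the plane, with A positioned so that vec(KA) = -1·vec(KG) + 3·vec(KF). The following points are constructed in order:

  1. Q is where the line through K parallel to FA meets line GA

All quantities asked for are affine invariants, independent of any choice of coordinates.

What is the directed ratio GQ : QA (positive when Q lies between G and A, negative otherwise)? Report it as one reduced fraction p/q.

Assign K = (0, 0), G = (1, 0), F = (0, 1), A = (-1, 3) — the answer is frame-independent, so this choice is without loss of generality.
1. Q is where the line through K parallel to FA meets line GA ⇒ Q = (-3, 6)
Q = G + t·(A−G) with t = 2, so GQ:QA = t:(1−t) = 2:-1

GQ:QA = -2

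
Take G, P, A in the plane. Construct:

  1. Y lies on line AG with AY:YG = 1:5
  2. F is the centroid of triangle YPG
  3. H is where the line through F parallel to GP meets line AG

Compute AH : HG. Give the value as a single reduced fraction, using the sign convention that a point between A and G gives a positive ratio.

AH:HG = 13/5

Set G = (0, 0), P = (1, 0), A = (0, 1); any affine frame gives the same invariant.
1. Y lies on line AG with AY:YG = 1:5 ⇒ Y = (0, 5/6)
2. F is the centroid of triangle YPG ⇒ F = (1/3, 5/18)
3. H is where the line through F parallel to GP meets line AG ⇒ H = (0, 5/18)
H = A + t·(G−A) with t = 13/18, so AH:HG = t:(1−t) = 13/18:5/18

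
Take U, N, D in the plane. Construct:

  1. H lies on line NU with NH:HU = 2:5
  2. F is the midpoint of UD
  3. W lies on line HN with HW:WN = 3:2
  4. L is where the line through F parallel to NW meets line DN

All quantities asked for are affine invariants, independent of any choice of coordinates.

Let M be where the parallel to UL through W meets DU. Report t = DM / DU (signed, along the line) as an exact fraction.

Set U = (0, 0), N = (1, 0), D = (0, 1); any affine frame gives the same invariant.
1. H lies on line NU with NH:HU = 2:5 ⇒ H = (5/7, 0)
2. F is the midpoint of UD ⇒ F = (0, 1/2)
3. W lies on line HN with HW:WN = 3:2 ⇒ W = (31/35, 0)
4. L is where the line through F parallel to NW meets line DN ⇒ L = (1/2, 1/2)
through W parallel to UL: direction (1/2, 1/2); meets DU at M = (0, -31/35)
M = D + t·(U−D) with t = 66/35

t = 66/35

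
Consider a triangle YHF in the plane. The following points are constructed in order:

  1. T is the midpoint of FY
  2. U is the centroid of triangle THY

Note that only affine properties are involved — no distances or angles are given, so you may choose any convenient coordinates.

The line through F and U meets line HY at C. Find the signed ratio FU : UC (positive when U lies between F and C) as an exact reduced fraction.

FU:UC = 5

Set Y = (0, 0), H = (1, 0), F = (0, 1); any affine frame gives the same invariant.
1. T is the midpoint of FY ⇒ T = (0, 1/2)
2. U is the centroid of triangle THY ⇒ U = (1/3, 1/6)
line FU meets HY at C = (2/5, 0)
U = F + t·(C−F) with t = 5/6, so FU:UC = 5/6:1/6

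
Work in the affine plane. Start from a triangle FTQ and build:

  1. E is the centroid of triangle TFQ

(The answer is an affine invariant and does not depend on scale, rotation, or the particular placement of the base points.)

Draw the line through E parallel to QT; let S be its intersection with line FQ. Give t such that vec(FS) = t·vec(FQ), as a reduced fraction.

Choose coordinates F = (0, 0), T = (1, 0), Q = (0, 1).
1. E is the centroid of triangle TFQ ⇒ E = (1/3, 1/3)
through E parallel to QT: direction (1, -1); meets FQ at S = (0, 2/3)
S = F + t·(Q−F) with t = 2/3

t = 2/3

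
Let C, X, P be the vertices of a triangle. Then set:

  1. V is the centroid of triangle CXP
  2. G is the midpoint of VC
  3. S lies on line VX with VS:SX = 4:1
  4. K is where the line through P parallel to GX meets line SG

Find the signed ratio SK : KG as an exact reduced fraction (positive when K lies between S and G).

SK:KG = -19/20

Work in coordinates with C = (0, 0), X = (1, 0), P = (0, 1).
1. V is the centroid of triangle CXP ⇒ V = (1/3, 1/3)
2. G is the midpoint of VC ⇒ G = (1/6, 1/6)
3. S lies on line VX with VS:SX = 4:1 ⇒ S = (13/15, 1/15)
4. K is where the line through P parallel to GX meets line SG ⇒ K = (85/6, -11/6)
K = S + t·(G−S) with t = -19, so SK:KG = t:(1−t) = -19:20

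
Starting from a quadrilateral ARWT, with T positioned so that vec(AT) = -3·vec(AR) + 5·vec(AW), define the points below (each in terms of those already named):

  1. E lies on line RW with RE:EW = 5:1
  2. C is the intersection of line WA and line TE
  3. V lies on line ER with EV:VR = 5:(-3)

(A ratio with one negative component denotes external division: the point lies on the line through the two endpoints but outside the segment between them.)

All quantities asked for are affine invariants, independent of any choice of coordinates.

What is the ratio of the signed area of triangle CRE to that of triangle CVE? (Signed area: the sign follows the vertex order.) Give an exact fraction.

Work in coordinates with A = (0, 0), R = (1, 0), W = (0, 1), T = (-3, 5).
1. E lies on line RW with RE:EW = 5:1 ⇒ E = (1/6, 5/6)
2. C is the intersection of line WA and line TE ⇒ C = (0, 20/19)
3. V lies on line ER with EV:VR = 5:(-3) ⇒ V = (9/4, -5/4)
2·[CRE] = -5/114, 2·[CVE] = -25/228
[CRE]:[CVE] = -5/114:-25/228 = 2/5

[CRE]:[CVE] = 2/5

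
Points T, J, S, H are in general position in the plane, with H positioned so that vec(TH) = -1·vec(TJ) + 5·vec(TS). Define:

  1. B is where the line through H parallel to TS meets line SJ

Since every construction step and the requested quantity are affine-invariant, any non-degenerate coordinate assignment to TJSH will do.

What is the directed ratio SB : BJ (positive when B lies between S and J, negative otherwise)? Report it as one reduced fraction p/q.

Choose coordinates T = (0, 0), J = (1, 0), S = (0, 1), H = (-1, 5).
1. B is where the line through H parallel to TS meets line SJ ⇒ B = (-1, 2)
B = S + t·(J−S) with t = -1, so SB:BJ = t:(1−t) = -1:2

SB:BJ = -1/2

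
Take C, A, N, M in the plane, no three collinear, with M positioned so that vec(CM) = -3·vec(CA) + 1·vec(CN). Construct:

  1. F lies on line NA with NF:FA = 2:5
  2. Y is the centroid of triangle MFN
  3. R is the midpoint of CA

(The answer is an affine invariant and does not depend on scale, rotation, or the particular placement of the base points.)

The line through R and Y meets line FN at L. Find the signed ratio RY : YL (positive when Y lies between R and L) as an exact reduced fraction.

Set C = (0, 0), A = (1, 0), N = (0, 1), M = (-3, 1); any affine frame gives the same invariant.
1. F lies on line NA with NF:FA = 2:5 ⇒ F = (2/7, 5/7)
2. Y is the centroid of triangle MFN ⇒ Y = (-19/21, 19/21)
3. R is the midpoint of CA ⇒ R = (1/2, 0)
line RY meets FN at L = (40/21, -19/21)
Y = R + t·(L−R) with t = -1, so RY:YL = -1:2

RY:YL = -1/2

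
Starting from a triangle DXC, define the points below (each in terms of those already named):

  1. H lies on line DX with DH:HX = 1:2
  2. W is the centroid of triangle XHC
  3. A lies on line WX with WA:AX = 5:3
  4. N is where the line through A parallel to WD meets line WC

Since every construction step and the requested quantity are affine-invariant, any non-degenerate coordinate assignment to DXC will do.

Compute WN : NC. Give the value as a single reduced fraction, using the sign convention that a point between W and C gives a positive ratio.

Choose coordinates D = (0, 0), X = (1, 0), C = (0, 1).
1. H lies on line DX with DH:HX = 1:2 ⇒ H = (1/3, 0)
2. W is the centroid of triangle XHC ⇒ W = (4/9, 1/3)
3. A lies on line WX with WA:AX = 5:3 ⇒ A = (19/24, 1/8)
4. N is where the line through A parallel to WD meets line WC ⇒ N = (47/72, 1/48)
N = W + t·(C−W) with t = -15/32, so WN:NC = t:(1−t) = -15/32:47/32

WN:NC = -15/47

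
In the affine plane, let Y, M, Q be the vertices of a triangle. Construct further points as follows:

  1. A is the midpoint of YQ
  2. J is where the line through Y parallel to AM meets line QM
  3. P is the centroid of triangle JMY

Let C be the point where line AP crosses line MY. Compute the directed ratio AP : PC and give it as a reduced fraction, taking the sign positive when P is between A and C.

Choose coordinates Y = (0, 0), M = (1, 0), Q = (0, 1).
1. A is the midpoint of YQ ⇒ A = (0, 1/2)
2. J is where the line through Y parallel to AM meets line QM ⇒ J = (2, -1)
3. P is the centroid of triangle JMY ⇒ P = (1, -1/3)
line AP meets MY at C = (3/5, 0)
P = A + t·(C−A) with t = 5/3, so AP:PC = 5/3:-2/3

AP:PC = -5/2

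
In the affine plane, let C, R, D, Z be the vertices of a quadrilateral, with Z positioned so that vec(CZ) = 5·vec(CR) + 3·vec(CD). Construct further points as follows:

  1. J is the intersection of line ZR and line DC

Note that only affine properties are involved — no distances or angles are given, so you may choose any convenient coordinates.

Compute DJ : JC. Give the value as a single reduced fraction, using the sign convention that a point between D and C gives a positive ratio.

Choose coordinates C = (0, 0), R = (1, 0), D = (0, 1), Z = (5, 3).
1. J is the intersection of line ZR and line DC ⇒ J = (0, -3/4)
J = D + t·(C−D) with t = 7/4, so DJ:JC = t:(1−t) = 7/4:-3/4

DJ:JC = -7/3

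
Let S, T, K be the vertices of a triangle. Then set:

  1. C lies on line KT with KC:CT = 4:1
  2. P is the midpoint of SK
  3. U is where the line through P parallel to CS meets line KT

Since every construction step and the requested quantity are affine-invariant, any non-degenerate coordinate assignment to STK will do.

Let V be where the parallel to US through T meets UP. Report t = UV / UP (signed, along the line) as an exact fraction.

t = -3

Choose coordinates S = (0, 0), T = (1, 0), K = (0, 1).
1. C lies on line KT with KC:CT = 4:1 ⇒ C = (4/5, 1/5)
2. P is the midpoint of SK ⇒ P = (0, 1/2)
3. U is where the line through P parallel to CS meets line KT ⇒ U = (2/5, 3/5)
through T parallel to US: direction (-2/5, -3/5); meets UP at V = (8/5, 9/10)
V = U + t·(P−U) with t = -3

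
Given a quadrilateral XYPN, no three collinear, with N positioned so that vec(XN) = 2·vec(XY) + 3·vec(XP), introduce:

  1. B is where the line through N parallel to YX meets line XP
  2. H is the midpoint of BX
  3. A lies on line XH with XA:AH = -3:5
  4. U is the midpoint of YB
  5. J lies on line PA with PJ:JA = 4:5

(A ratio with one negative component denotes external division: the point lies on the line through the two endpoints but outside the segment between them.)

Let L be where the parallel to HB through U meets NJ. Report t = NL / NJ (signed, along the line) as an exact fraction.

t = 3/4

Assign X = (0, 0), Y = (1, 0), P = (0, 1), N = (2, 3) — the answer is frame-independent, so this choice is without loss of generality.
1. B is where the line through N parallel to YX meets line XP ⇒ B = (0, 3)
2. H is the midpoint of BX ⇒ H = (0, 3/2)
3. A lies on line XH with XA:AH = -3:5 ⇒ A = (0, -9/4)
4. U is the midpoint of YB ⇒ U = (1/2, 3/2)
5. J lies on line PA with PJ:JA = 4:5 ⇒ J = (0, -4/9)
through U parallel to HB: direction (0, 3/2); meets NJ at L = (1/2, 5/12)
L = N + t·(J−N) with t = 3/4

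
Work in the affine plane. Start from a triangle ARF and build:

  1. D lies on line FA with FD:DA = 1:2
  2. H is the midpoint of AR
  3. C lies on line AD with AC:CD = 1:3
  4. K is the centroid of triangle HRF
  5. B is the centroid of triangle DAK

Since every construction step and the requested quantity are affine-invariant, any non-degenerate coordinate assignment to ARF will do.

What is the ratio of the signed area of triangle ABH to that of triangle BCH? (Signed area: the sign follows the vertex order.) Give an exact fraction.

Choose coordinates A = (0, 0), R = (1, 0), F = (0, 1).
1. D lies on line FA with FD:DA = 1:2 ⇒ D = (0, 2/3)
2. H is the midpoint of AR ⇒ H = (1/2, 0)
3. C lies on line AD with AC:CD = 1:3 ⇒ C = (0, 1/6)
4. K is the centroid of triangle HRF ⇒ K = (1/2, 1/3)
5. B is the centroid of triangle DAK ⇒ B = (1/6, 1/3)
2·[ABH] = -1/6, 2·[BCH] = 1/9
[ABH]:[BCH] = -1/6:1/9 = -3/2

[ABH]:[BCH] = -3/2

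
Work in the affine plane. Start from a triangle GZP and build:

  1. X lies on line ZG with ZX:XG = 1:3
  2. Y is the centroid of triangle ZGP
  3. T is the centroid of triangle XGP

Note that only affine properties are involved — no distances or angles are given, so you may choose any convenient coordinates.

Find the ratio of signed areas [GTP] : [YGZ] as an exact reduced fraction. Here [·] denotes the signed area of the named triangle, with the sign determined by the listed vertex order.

[GTP]:[YGZ] = 3/4

Choose coordinates G = (0, 0), Z = (1, 0), P = (0, 1).
1. X lies on line ZG with ZX:XG = 1:3 ⇒ X = (3/4, 0)
2. Y is the centroid of triangle ZGP ⇒ Y = (1/3, 1/3)
3. T is the centroid of triangle XGP ⇒ T = (1/4, 1/3)
2·[GTP] = 1/4, 2·[YGZ] = 1/3
[GTP]:[YGZ] = 1/4:1/3 = 3/4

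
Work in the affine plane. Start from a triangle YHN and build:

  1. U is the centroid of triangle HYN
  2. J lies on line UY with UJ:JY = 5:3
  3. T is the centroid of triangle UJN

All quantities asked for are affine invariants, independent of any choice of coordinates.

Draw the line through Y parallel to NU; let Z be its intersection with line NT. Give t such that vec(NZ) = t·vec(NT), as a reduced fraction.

Choose coordinates Y = (0, 0), H = (1, 0), N = (0, 1).
1. U is the centroid of triangle HYN ⇒ U = (1/3, 1/3)
2. J lies on line UY with UJ:JY = 5:3 ⇒ J = (1/8, 1/8)
3. T is the centroid of triangle UJN ⇒ T = (11/72, 35/72)
through Y parallel to NU: direction (1/3, -2/3); meets NT at Z = (11/15, -22/15)
Z = N + t·(T−N) with t = 24/5

t = 24/5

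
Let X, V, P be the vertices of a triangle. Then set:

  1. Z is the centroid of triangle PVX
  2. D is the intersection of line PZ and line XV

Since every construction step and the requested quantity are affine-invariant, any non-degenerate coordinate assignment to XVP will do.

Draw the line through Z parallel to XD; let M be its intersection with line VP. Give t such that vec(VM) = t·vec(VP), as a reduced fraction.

Assign X = (0, 0), V = (1, 0), P = (0, 1) — the answer is frame-independent, so this choice is without loss of generality.
1. Z is the centroid of triangle PVX ⇒ Z = (1/3, 1/3)
2. D is the intersection of line PZ and line XV ⇒ D = (1/2, 0)
through Z parallel to XD: direction (1/2, 0); meets VP at M = (2/3, 1/3)
M = V + t·(P−V) with t = 1/3

t = 1/3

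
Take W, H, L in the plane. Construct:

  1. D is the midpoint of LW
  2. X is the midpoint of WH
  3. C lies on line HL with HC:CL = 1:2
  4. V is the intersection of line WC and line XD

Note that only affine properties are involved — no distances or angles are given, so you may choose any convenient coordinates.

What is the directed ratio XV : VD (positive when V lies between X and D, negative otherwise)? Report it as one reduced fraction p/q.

XV:VD = 1/2

Assign W = (0, 0), H = (1, 0), L = (0, 1) — the answer is frame-independent, so this choice is without loss of generality.
1. D is the midpoint of LW ⇒ D = (0, 1/2)
2. X is the midpoint of WH ⇒ X = (1/2, 0)
3. C lies on line HL with HC:CL = 1:2 ⇒ C = (2/3, 1/3)
4. V is the intersection of line WC and line XD ⇒ V = (1/3, 1/6)
V = X + t·(D−X) with t = 1/3, so XV:VD = t:(1−t) = 1/3:2/3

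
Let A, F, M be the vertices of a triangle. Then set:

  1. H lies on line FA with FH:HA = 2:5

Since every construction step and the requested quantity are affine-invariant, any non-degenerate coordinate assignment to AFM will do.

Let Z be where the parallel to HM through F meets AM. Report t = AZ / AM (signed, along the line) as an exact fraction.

t = 7/5

Work in coordinates with A = (0, 0), F = (1, 0), M = (0, 1).
1. H lies on line FA with FH:HA = 2:5 ⇒ H = (5/7, 0)
through F parallel to HM: direction (-5/7, 1); meets AM at Z = (0, 7/5)
Z = A + t·(M−A) with t = 7/5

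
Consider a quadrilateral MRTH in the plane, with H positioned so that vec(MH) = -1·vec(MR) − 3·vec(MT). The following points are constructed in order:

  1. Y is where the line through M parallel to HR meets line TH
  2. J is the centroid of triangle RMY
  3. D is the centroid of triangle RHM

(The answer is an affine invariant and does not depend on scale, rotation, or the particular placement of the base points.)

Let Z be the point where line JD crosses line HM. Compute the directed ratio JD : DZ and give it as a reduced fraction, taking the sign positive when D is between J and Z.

JD:DZ = -1/5

Work in coordinates with M = (0, 0), R = (1, 0), T = (0, 1), H = (-1, -3).
1. Y is where the line through M parallel to HR meets line TH ⇒ Y = (-2/5, -3/5)
2. J is the centroid of triangle RMY ⇒ J = (1/5, -1/5)
3. D is the centroid of triangle RHM ⇒ D = (0, -1)
line JD meets HM at Z = (1, 3)
D = J + t·(Z−J) with t = -1/4, so JD:DZ = -1/4:5/4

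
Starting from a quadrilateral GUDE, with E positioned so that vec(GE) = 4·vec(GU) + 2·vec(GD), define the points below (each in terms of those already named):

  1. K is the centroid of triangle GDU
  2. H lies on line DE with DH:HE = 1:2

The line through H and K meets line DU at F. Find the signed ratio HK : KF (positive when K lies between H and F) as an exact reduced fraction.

HK:KF = -6

Work in coordinates with G = (0, 0), U = (1, 0), D = (0, 1), E = (4, 2).
1. K is the centroid of triangle GDU ⇒ K = (1/3, 1/3)
2. H lies on line DE with DH:HE = 1:2 ⇒ H = (4/3, 4/3)
line HK meets DU at F = (1/2, 1/2)
K = H + t·(F−H) with t = 6/5, so HK:KF = 6/5:-1/5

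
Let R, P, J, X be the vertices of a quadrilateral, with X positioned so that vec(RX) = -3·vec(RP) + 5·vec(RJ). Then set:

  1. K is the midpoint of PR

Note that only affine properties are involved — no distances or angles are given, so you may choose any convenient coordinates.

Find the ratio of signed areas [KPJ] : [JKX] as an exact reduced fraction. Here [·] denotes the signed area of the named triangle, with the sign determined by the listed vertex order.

[KPJ]:[JKX] = -1/2

Set R = (0, 0), P = (1, 0), J = (0, 1), X = (-3, 5); any affine frame gives the same invariant.
1. K is the midpoint of PR ⇒ K = (1/2, 0)
2·[KPJ] = 1/2, 2·[JKX] = -1
[KPJ]:[JKX] = 1/2:-1 = -1/2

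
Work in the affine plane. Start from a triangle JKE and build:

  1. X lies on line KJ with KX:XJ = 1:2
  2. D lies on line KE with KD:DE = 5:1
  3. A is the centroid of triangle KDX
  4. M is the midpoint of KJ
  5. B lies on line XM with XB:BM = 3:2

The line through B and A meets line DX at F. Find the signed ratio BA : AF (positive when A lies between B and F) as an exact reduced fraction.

Work in coordinates with J = (0, 0), K = (1, 0), E = (0, 1).
1. X lies on line KJ with KX:XJ = 1:2 ⇒ X = (2/3, 0)
2. D lies on line KE with KD:DE = 5:1 ⇒ D = (1/6, 5/6)
3. A is the centroid of triangle KDX ⇒ A = (11/18, 5/18)
4. M is the midpoint of KJ ⇒ M = (1/2, 0)
5. B lies on line XM with XB:BM = 3:2 ⇒ B = (17/30, 0)
line BA meets DX at F = (67/114, 5/38)
A = B + t·(F−B) with t = 19/9, so BA:AF = 19/9:-10/9

BA:AF = -19/10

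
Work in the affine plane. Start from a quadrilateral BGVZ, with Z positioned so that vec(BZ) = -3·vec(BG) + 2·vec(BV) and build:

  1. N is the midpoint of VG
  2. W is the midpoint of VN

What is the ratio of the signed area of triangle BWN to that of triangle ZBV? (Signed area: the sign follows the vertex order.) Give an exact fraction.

Work in coordinates with B = (0, 0), G = (1, 0), V = (0, 1), Z = (-3, 2).
1. N is the midpoint of VG ⇒ N = (1/2, 1/2)
2. W is the midpoint of VN ⇒ W = (1/4, 3/4)
2·[BWN] = -1/4, 2·[ZBV] = 3
[BWN]:[ZBV] = -1/4:3 = -1/12

[BWN]:[ZBV] = -1/12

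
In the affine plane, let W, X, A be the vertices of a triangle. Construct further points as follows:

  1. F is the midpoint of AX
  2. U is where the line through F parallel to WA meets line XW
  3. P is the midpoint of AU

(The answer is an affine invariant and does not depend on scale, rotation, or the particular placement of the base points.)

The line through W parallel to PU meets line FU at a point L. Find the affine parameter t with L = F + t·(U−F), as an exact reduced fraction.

t = 3

Set W = (0, 0), X = (1, 0), A = (0, 1); any affine frame gives the same invariant.
1. F is the midpoint of AX ⇒ F = (1/2, 1/2)
2. U is where the line through F parallel to WA meets line XW ⇒ U = (1/2, 0)
3. P is the midpoint of AU ⇒ P = (1/4, 1/2)
through W parallel to PU: direction (1/4, -1/2); meets FU at L = (1/2, -1)
L = F + t·(U−F) with t = 3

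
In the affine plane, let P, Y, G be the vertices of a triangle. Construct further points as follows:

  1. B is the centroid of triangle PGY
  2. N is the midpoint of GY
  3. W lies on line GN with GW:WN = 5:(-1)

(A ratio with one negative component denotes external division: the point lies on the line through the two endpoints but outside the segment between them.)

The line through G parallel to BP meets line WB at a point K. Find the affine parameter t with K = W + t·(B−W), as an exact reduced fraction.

t = 5

Work in coordinates with P = (0, 0), Y = (1, 0), G = (0, 1).
1. B is the centroid of triangle PGY ⇒ B = (1/3, 1/3)
2. N is the midpoint of GY ⇒ N = (1/2, 1/2)
3. W lies on line GN with GW:WN = 5:(-1) ⇒ W = (5/8, 3/8)
through G parallel to BP: direction (-1/3, -1/3); meets WB at K = (-5/6, 1/6)
K = W + t·(B−W) with t = 5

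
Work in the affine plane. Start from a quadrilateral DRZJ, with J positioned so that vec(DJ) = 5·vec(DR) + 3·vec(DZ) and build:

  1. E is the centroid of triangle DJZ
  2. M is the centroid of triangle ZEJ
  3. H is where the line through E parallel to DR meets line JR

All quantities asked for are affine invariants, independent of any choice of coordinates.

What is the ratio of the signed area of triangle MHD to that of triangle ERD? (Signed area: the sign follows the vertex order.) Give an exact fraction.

[MHD]:[ERD] = 40/27

Assign D = (0, 0), R = (1, 0), Z = (0, 1), J = (5, 3) — the answer is frame-independent, so this choice is without loss of generality.
1. E is the centroid of triangle DJZ ⇒ E = (5/3, 4/3)
2. M is the centroid of triangle ZEJ ⇒ M = (20/9, 16/9)
3. H is where the line through E parallel to DR meets line JR ⇒ H = (25/9, 4/3)
2·[MHD] = -160/81, 2·[ERD] = -4/3
[MHD]:[ERD] = -160/81:-4/3 = 40/27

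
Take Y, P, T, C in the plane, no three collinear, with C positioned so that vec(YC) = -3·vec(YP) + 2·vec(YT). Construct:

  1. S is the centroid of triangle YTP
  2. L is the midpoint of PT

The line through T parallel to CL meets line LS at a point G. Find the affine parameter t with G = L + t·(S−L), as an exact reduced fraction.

Work in coordinates with Y = (0, 0), P = (1, 0), T = (0, 1), C = (-3, 2).
1. S is the centroid of triangle YTP ⇒ S = (1/3, 1/3)
2. L is the midpoint of PT ⇒ L = (1/2, 1/2)
through T parallel to CL: direction (7/2, -3/2); meets LS at G = (7/10, 7/10)
G = L + t·(S−L) with t = -6/5

t = -6/5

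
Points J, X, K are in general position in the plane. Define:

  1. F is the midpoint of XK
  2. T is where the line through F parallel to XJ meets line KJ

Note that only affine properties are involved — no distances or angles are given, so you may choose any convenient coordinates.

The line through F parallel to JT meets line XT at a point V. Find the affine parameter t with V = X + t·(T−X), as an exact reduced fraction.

Choose coordinates J = (0, 0), X = (1, 0), K = (0, 1).
1. F is the midpoint of XK ⇒ F = (1/2, 1/2)
2. T is where the line through F parallel to XJ meets line KJ ⇒ T = (0, 1/2)
through F parallel to JT: direction (0, 1/2); meets XT at V = (1/2, 1/4)
V = X + t·(T−X) with t = 1/2

t = 1/2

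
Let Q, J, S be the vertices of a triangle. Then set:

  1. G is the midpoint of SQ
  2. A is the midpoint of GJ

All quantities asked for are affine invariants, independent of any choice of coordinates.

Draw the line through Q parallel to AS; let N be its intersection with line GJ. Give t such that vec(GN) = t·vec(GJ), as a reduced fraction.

Set Q = (0, 0), J = (1, 0), S = (0, 1); any affine frame gives the same invariant.
1. G is the midpoint of SQ ⇒ G = (0, 1/2)
2. A is the midpoint of GJ ⇒ A = (1/2, 1/4)
through Q parallel to AS: direction (-1/2, 3/4); meets GJ at N = (-1/2, 3/4)
N = G + t·(J−G) with t = -1/2

t = -1/2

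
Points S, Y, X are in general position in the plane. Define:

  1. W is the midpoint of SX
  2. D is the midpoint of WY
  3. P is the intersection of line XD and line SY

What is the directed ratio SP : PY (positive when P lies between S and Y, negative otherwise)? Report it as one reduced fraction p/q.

SP:PY = 2

Assign S = (0, 0), Y = (1, 0), X = (0, 1) — the answer is frame-independent, so this choice is without loss of generality.
1. W is the midpoint of SX ⇒ W = (0, 1/2)
2. D is the midpoint of WY ⇒ D = (1/2, 1/4)
3. P is the intersection of line XD and line SY ⇒ P = (2/3, 0)
P = S + t·(Y−S) with t = 2/3, so SP:PY = t:(1−t) = 2/3:1/3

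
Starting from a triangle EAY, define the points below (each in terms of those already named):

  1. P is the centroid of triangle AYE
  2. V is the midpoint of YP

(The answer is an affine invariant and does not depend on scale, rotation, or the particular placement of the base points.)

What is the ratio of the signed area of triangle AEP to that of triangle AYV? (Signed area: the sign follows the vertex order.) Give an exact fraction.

Work in coordinates with E = (0, 0), A = (1, 0), Y = (0, 1).
1. P is the centroid of triangle AYE ⇒ P = (1/3, 1/3)
2. V is the midpoint of YP ⇒ V = (1/6, 2/3)
2·[AEP] = -1/3, 2·[AYV] = 1/6
[AEP]:[AYV] = -1/3:1/6 = -2

[AEP]:[AYV] = -2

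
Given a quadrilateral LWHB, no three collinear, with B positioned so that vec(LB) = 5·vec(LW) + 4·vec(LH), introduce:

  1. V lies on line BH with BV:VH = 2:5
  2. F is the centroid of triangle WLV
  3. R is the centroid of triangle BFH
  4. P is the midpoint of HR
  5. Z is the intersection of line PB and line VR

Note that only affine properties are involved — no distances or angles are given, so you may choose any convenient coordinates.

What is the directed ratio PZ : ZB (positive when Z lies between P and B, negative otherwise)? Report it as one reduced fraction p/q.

PZ:ZB = 5/4

Work in coordinates with L = (0, 0), W = (1, 0), H = (0, 1), B = (5, 4).
1. V lies on line BH with BV:VH = 2:5 ⇒ V = (25/7, 22/7)
2. F is the centroid of triangle WLV ⇒ F = (32/21, 22/21)
3. R is the centroid of triangle BFH ⇒ R = (137/63, 127/63)
4. P is the midpoint of HR ⇒ P = (137/126, 95/63)
5. Z is the intersection of line PB and line VR ⇒ Z = (1849/567, 1640/567)
Z = P + t·(B−P) with t = 5/9, so PZ:ZB = t:(1−t) = 5/9:4/9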